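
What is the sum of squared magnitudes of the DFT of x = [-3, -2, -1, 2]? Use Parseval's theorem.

Parseval: Σ|x[n]|² = (1/N)Σ|X[k]|², so Σ|X[k]|² = N·Σ|x[n]|² = 4·18.0000

Σ|X[k]|² = N·Σ|x[n]|² = 4·18.0000 = 72.0000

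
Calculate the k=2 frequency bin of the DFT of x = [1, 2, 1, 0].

X[2] = Σ(n=0 to 3) x[n] · ω_4^(2n) where ω_4 = e^(-2πi/4)
= (1)·ω_4^0 + (2)·ω_4^2 + (1)·ω_4^4 + (0)·ω_4^6

X[2] = 0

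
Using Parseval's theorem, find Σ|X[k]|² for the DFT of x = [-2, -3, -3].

Parseval: Σ|x[n]|² = (1/N)Σ|X[k]|², so Σ|X[k]|² = N·Σ|x[n]|² = 3·22.0000

Σ|X[k]|² = N·Σ|x[n]|² = 3·22.0000 = 66.0000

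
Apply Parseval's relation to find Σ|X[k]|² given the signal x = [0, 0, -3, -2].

Parseval: Σ|x[n]|² = (1/N)Σ|X[k]|², so Σ|X[k]|² = N·Σ|x[n]|² = 4·13.0000

Σ|X[k]|² = N·Σ|x[n]|² = 4·13.0000 = 52.0000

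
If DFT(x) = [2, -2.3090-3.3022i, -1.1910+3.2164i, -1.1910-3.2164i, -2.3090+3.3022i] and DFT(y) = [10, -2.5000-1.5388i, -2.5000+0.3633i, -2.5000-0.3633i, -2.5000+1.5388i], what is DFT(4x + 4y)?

By linearity: DFT(4x + 4y) = 4·DFT(x) + 4·DFT(y)
= 4·[2, -2.3090-3.3022i, -1.1910+3.2164i, -1.1910-3.2164i, -2.3090+3.3022i] + 4·[10, -2.5000-1.5388i, -2.5000+0.3633i, -2.5000-0.3633i, -2.5000+1.5388i]

Computing element-wise:
Z[0] = 4·(2) + 4·(10) = 48
Z[1] = 4·(-2.3090-3.3022i) + 4·(-2.5000-1.5388i) = -19.2360-19.3640i
Z[2] = 4·(-1.1910+3.2164i) + 4·(-2.5000+0.3633i) = -14.7640+14.3188i
Z[3] = 4·(-1.1910-3.2164i) + 4·(-2.5000-0.3633i) = -14.7640-14.3188i
Z[4] = 4·(-2.3090+3.3022i) + 4·(-2.5000+1.5388i) = -19.2360+19.3640i

DFT(4x + 4y) = 4·X + 4·Y = [48, -19.2360-19.3640i, -14.7640+14.3188i, -14.7640-14.3188i, -19.2360+19.3640i]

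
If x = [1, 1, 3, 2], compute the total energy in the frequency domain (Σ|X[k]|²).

Parseval: Σ|x[n]|² = (1/N)Σ|X[k]|², so Σ|X[k]|² = N·Σ|x[n]|² = 4·15.0000

Σ|X[k]|² = N·Σ|x[n]|² = 4·15.0000 = 60.0000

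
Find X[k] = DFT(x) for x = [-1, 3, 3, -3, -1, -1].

X[k] = Σ(n=0 to 5) x[n] · ω_6^(nk)
where ω_6 = e^(-2πi/6)

Computing each X[k]:
X[0] = 0
X[1] = 2.0000-6.9282i
X[2] = -6
X[3] = 2
X[4] = -6
X[5] = 2.0000+6.9282i

X = [0, 2.0000-6.9282i, -6, 2, -6, 2.0000+6.9282i]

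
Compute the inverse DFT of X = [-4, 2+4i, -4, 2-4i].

x[n] = (1/4) Σ(k=0 to 3) X[k] · e^(2πikn/4)

Computing each x[n]:
x[0] = -1
x[1] = -2
x[2] = -3
x[3] = 2

x = [-1, -2, -3, 2]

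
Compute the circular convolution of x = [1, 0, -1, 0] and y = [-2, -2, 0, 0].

(x ⊛ y)[n] = Σ(m=0 to 3) x[m] · y[(n-m) mod 4]

Computing each output sample:
(x ⊛ y)[0] = -2
(x ⊛ y)[1] = -2
(x ⊛ y)[2] = 2
(x ⊛ y)[3] = 2

x ⊛ y = [-2, -2, 2, 2]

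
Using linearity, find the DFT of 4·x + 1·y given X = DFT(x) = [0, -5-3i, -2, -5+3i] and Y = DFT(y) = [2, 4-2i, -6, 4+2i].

By linearity: DFT(4x + 1y) = 4·DFT(x) + 1·DFT(y)
= 4·[0, -5-3i, -2, -5+3i] + 1·[2, 4-2i, -6, 4+2i]

Computing element-wise:
Z[0] = 4·(0) + 1·(2) = 2
Z[1] = 4·(-5-3i) + 1·(4-2i) = -16-14i
Z[2] = 4·(-2) + 1·(-6) = -14
Z[3] = 4·(-5+3i) + 1·(4+2i) = -16+14i

DFT(4x + 1y) = 4·X + 1·Y = [2, -16-14i, -14, -16+14i]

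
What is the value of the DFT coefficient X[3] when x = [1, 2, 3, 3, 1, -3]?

X[3] = Σ(n=0 to 5) x[n] · ω_6^(3n) where ω_6 = e^(-2πi/6)
= (1)·ω_6^0 + (2)·ω_6^3 + (3)·ω_6^6 + (3)·ω_6^9 + (1)·ω_6^12 + (-3)·ω_6^15

X[3] = 3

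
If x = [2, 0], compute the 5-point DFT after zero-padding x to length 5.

Original 2-point DFT: [2, 2]
Zero-padded 5-point DFT provides frequency interpolation.

DFT_5([x, 0, ...]) = [2, 2, 2, 2, 2]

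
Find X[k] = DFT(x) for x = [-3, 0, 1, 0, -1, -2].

X[k] = Σ(n=0 to 5) x[n] · ω_6^(nk)
where ω_6 = e^(-2πi/6)

Computing each X[k]:
X[0] = -5
X[1] = -4.0000-3.4641i
X[2] = -2
X[3] = -1
X[4] = -2
X[5] = -4.0000+3.4641i

X = [-5, -4.0000-3.4641i, -2, -1, -2, -4.0000+3.4641i]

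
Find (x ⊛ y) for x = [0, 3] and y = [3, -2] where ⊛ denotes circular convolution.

(x ⊛ y)[n] = Σ(m=0 to 1) x[m] · y[(n-m) mod 2]

Computing each output sample:
(x ⊛ y)[0] = -6
(x ⊛ y)[1] = 9

x ⊛ y = [-6, 9]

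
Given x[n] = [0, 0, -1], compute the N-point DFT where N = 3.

X[k] = Σ(n=0 to 2) x[n] · ω_3^(nk)
where ω_3 = e^(-2πi/3)

Computing each X[k]:
X[0] = -1
X[1] = 0.5000-0.8660i
X[2] = 0.5000+0.8660i

X = [-1, 0.5000-0.8660i, 0.5000+0.8660i]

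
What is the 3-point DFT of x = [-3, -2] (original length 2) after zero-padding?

Original 2-point DFT: [-5, -1]
Zero-padded 3-point DFT provides frequency interpolation.

DFT_3([x, 0, ...]) = [-5, -2.0000+1.7321i, -2.0000-1.7321i]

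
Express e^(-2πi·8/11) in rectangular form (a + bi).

ω_11^8 = e^(-2πi·8/11)
= cos(-2π·8/11) + i·sin(-2π·8/11)
= cos(-16π/11) + i·sin(-16π/11)

ω_11^8 = cos(-16π/11) + i·sin(-16π/11) = -0.1423+0.9898i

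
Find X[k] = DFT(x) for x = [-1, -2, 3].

X[k] = Σ(n=0 to 2) x[n] · ω_3^(nk)
where ω_3 = e^(-2πi/3)

Computing each X[k]:
X[0] = 0
X[1] = -1.5000+4.3301i
X[2] = -1.5000-4.3301i

X = [0, -1.5000+4.3301i, -1.5000-4.3301i]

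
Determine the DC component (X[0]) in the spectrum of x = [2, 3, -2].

X[0] = Σ(n=0 to 2) x[n] · ω_3^0 = Σ x[n]
= (2) + (3) + (-2)

X[0] = 3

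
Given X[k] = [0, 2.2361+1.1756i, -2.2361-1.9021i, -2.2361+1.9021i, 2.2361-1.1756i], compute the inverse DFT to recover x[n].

x[n] = (1/5) Σ(k=0 to 4) X[k] · e^(2πikn/5)

Computing each x[n]:
x[0] = 0
x[1] = 1
x[2] = -2
x[3] = 0
x[4] = 1

x = [0, 1, -2, 0, 1]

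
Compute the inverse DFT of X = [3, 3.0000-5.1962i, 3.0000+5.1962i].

x[n] = (1/3) Σ(k=0 to 2) X[k] · e^(2πikn/3)

Computing each x[n]:
x[0] = 3
x[1] = 3
x[2] = -3

x = [3, 3, -3]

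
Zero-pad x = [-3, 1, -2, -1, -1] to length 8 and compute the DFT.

Original 5-point DFT: [-6, -0.5729-1.3143i, -3.9271-2.1266i, -3.9271+2.1266i, -0.5729+1.3143i]
Zero-padded 8-point DFT provides frequency interpolation.

DFT_8([x, 0, ...]) = [-6, -0.5858+2.0000i, -2-2i, -3.4142-2.0000i, -6, -3.4142+2.0000i, -2+2i, -0.5858-2.0000i]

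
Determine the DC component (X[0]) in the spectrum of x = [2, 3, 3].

X[0] = Σ(n=0 to 2) x[n] · ω_3^0 = Σ x[n]
= (2) + (3) + (3)

X[0] = 8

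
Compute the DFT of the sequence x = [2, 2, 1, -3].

X[k] = Σ(n=0 to 3) x[n] · ω_4^(nk)
where ω_4 = e^(-2πi/4)

Computing each X[k]:
X[0] = 2
X[1] = 1-5i
X[2] = 4
X[3] = 1+5i

X = [2, 1-5i, 4, 1+5i]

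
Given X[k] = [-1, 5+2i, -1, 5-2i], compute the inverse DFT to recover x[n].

x[n] = (1/4) Σ(k=0 to 3) X[k] · e^(2πikn/4)

Computing each x[n]:
x[0] = 2
x[1] = -1
x[2] = -3
x[3] = 1

x = [2, -1, -3, 1]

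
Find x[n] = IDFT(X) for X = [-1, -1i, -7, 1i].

x[n] = (1/4) Σ(k=0 to 3) X[k] · e^(2πikn/4)

Computing each x[n]:
x[0] = -2
x[1] = 2
x[2] = -2
x[3] = 1

x = [-2, 2, -2, 1]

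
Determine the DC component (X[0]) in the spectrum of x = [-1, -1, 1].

X[0] = Σ(n=0 to 2) x[n] · ω_3^0 = Σ x[n]
= (-1) + (-1) + (1)

X[0] = -1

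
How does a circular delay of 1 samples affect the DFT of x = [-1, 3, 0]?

Time shift by 1: X_shifted[k] = ω_3^(1k) · X[k]
Shifted x = [0, -1, 3]

DFT(x[n-1]) = [2, -1.0000+3.4641i, -1.0000-3.4641i]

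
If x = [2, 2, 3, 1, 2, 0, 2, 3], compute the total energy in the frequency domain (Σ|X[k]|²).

Parseval: Σ|x[n]|² = (1/N)Σ|X[k]|², so Σ|X[k]|² = N·Σ|x[n]|² = 8·35.0000

Σ|X[k]|² = N·Σ|x[n]|² = 8·35.0000 = 280.0000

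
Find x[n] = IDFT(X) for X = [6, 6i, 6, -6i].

x[n] = (1/4) Σ(k=0 to 3) X[k] · e^(2πikn/4)

Computing each x[n]:
x[0] = 3
x[1] = -3
x[2] = 3
x[3] = 3

x = [3, -3, 3, 3]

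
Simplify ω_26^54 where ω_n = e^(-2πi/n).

Since ω_26^26 = 1, powers reduce modulo 26.
54 mod 26 = 2
So ω_26^54 = ω_26^2 = e^(-2πi·2/26)

ω_26^54 = ω_26^2 = 0.8855-0.4647i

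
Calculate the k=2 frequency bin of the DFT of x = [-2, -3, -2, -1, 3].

X[2] = Σ(n=0 to 4) x[n] · ω_5^(2n) where ω_5 = e^(-2πi/5)
= (-2)·ω_5^0 + (-3)·ω_5^2 + (-2)·ω_5^4 + (-1)·ω_5^6 + (3)·ω_5^8

X[2] = -2.9271+2.5757i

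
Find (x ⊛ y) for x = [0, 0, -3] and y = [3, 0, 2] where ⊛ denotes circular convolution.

(x ⊛ y)[n] = Σ(m=0 to 2) x[m] · y[(n-m) mod 3]

Computing each output sample:
(x ⊛ y)[0] = 0
(x ⊛ y)[1] = -6
(x ⊛ y)[2] = -9

x ⊛ y = [0, -6, -9]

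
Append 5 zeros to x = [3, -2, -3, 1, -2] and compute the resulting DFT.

Original 5-point DFT: [-3, 3.3820+2.3511i, 5.6180-3.8042i, 5.6180+3.8042i, 3.3820-2.3511i]
Zero-padded 10-point DFT provides frequency interpolation.

DFT_10([x, 0, ...]) = [-3, 1.7639+4.2533i, 3.3820+2.3511i, 6.2361+2.6287i, 5.6180-3.8042i, -1, 5.6180+3.8042i, 6.2361-2.6287i, 3.3820-2.3511i, 1.7639-4.2533i]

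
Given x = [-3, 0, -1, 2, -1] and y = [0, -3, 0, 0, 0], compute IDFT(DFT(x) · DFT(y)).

(x ⊛ y)[n] = Σ(m=0 to 4) x[m] · y[(n-m) mod 5]

Computing each output sample:
(x ⊛ y)[0] = 3
(x ⊛ y)[1] = 9
(x ⊛ y)[2] = 0
(x ⊛ y)[3] = 3
(x ⊛ y)[4] = -6

x ⊛ y = [3, 9, 0, 3, -6]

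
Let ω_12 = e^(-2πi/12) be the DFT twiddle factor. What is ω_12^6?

ω_12^6 = e^(-2πi·6/12)
= cos(-2π·6/12) + i·sin(-2π·6/12)
= cos(-12π/12) + i·sin(-12π/12)

ω_12^6 = cos(-12π/12) + i·sin(-12π/12) = -1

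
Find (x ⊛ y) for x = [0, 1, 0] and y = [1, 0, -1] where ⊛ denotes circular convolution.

(x ⊛ y)[n] = Σ(m=0 to 2) x[m] · y[(n-m) mod 3]

Computing each output sample:
(x ⊛ y)[0] = -1
(x ⊛ y)[1] = 1
(x ⊛ y)[2] = 0

x ⊛ y = [-1, 1, 0]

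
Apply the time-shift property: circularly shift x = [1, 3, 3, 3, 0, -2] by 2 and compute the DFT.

Time shift by 2: X_shifted[k] = ω_6^(2k) · X[k]
Shifted x = [0, -2, 1, 3, 3, 3]

DFT(x[n-2]) = [8, -4.5000+6.0622i, 0.5000+2.5981i, 0, 0.5000-2.5981i, -4.5000-6.0622i]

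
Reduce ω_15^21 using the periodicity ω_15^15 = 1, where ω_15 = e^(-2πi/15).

Since ω_15^15 = 1, powers reduce modulo 15.
21 mod 15 = 6
So ω_15^21 = ω_15^6 = e^(-2πi·6/15)

ω_15^21 = ω_15^6 = -0.8090-0.5878i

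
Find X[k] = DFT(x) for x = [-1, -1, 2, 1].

X[k] = Σ(n=0 to 3) x[n] · ω_4^(nk)
where ω_4 = e^(-2πi/4)

Computing each X[k]:
X[0] = 1
X[1] = -3+2i
X[2] = 1
X[3] = -3-2i

X = [1, -3+2i, 1, -3-2i]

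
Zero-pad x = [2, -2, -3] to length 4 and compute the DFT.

Original 3-point DFT: [-3, 4.5000-0.8660i, 4.5000+0.8660i]
Zero-padded 4-point DFT provides frequency interpolation.

DFT_4([x, 0, ...]) = [-3, 5+2i, 1, 5-2i]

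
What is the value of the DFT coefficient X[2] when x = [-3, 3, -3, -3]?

X[2] = Σ(n=0 to 3) x[n] · ω_4^(2n) where ω_4 = e^(-2πi/4)
= (-3)·ω_4^0 + (3)·ω_4^2 + (-3)·ω_4^4 + (-3)·ω_4^6

X[2] = -6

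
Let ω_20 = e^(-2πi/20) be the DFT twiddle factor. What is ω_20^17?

ω_20^17 = e^(-2πi·17/20)
= cos(-2π·17/20) + i·sin(-2π·17/20)
= cos(-34π/20) + i·sin(-34π/20)

ω_20^17 = cos(-34π/20) + i·sin(-34π/20) = 0.5878+0.8090i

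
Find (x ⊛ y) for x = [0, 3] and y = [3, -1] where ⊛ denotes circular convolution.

(x ⊛ y)[n] = Σ(m=0 to 1) x[m] · y[(n-m) mod 2]

Computing each output sample:
(x ⊛ y)[0] = -3
(x ⊛ y)[1] = 9

x ⊛ y = [-3, 9]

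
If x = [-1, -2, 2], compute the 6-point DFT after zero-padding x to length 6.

Original 3-point DFT: [-1, -1.0000+3.4641i, -1.0000-3.4641i]
Zero-padded 6-point DFT provides frequency interpolation.

DFT_6([x, 0, ...]) = [-1, -3, -1.0000+3.4641i, 3, -1.0000-3.4641i, -3]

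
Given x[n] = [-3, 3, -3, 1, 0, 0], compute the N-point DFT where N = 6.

X[k] = Σ(n=0 to 5) x[n] · ω_6^(nk)
where ω_6 = e^(-2πi/6)

Computing each X[k]:
X[0] = -2
X[1] = -1
X[2] = -2.0000-5.1962i
X[3] = -10
X[4] = -2.0000+5.1962i
X[5] = -1

X = [-2, -1, -2.0000-5.1962i, -10, -2.0000+5.1962i, -1]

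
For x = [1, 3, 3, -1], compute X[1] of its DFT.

X[1] = Σ(n=0 to 3) x[n] · ω_4^(1n) where ω_4 = e^(-2πi/4)
= (1)·ω_4^0 + (3)·ω_4^1 + (3)·ω_4^2 + (-1)·ω_4^3

X[1] = -2-4i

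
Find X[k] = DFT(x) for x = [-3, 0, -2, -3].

X[k] = Σ(n=0 to 3) x[n] · ω_4^(nk)
where ω_4 = e^(-2πi/4)

Computing each X[k]:
X[0] = -8
X[1] = -1-3i
X[2] = -2
X[3] = -1+3i

X = [-8, -1-3i, -2, -1+3i]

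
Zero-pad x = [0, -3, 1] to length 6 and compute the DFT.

Original 3-point DFT: [-2, 1.0000+3.4641i, 1.0000-3.4641i]
Zero-padded 6-point DFT provides frequency interpolation.

DFT_6([x, 0, ...]) = [-2, -2.0000+1.7321i, 1.0000+3.4641i, 4, 1.0000-3.4641i, -2.0000-1.7321i]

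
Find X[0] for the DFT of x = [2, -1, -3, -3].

X[0] = Σ(n=0 to 3) x[n] · ω_4^0 = Σ x[n]
= (2) + (-1) + (-3) + (-3)

X[0] = -5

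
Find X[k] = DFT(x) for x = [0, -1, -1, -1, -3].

X[k] = Σ(n=0 to 4) x[n] · ω_5^(nk)
where ω_5 = e^(-2πi/5)

Computing each X[k]:
X[0] = -6
X[1] = 0.3820-1.9021i
X[2] = 2.6180-1.1756i
X[3] = 2.6180+1.1756i
X[4] = 0.3820+1.9021i

X = [-6, 0.3820-1.9021i, 2.6180-1.1756i, 2.6180+1.1756i, 0.3820+1.9021i]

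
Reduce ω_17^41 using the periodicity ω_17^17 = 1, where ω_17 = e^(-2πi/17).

Since ω_17^17 = 1, powers reduce modulo 17.
41 mod 17 = 7
So ω_17^41 = ω_17^7 = e^(-2πi·7/17)

ω_17^41 = ω_17^7 = -0.8502-0.5264i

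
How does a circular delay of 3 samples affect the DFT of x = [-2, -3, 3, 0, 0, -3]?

Time shift by 3: X_shifted[k] = ω_6^(3k) · X[k]
Shifted x = [0, 0, -3, -2, -3, 3]

DFT(x[n-3]) = [-5, 6.5000+2.5981i, -0.5000+2.5981i, -7, -0.5000-2.5981i, 6.5000-2.5981i]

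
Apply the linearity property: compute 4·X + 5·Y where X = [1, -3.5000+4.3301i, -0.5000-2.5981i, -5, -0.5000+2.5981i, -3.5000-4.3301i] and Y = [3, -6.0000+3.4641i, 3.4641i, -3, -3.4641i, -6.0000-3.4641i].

By linearity: DFT(4x + 5y) = 4·DFT(x) + 5·DFT(y)
= 4·[1, -3.5000+4.3301i, -0.5000-2.5981i, -5, -0.5000+2.5981i, -3.5000-4.3301i] + 5·[3, -6.0000+3.4641i, 3.4641i, -3, -3.4641i, -6.0000-3.4641i]

Computing element-wise:
Z[0] = 4·(1) + 5·(3) = 19
Z[1] = 4·(-3.5000+4.3301i) + 5·(-6.0000+3.4641i) = -44.0000+34.6409i
Z[2] = 4·(-0.5000-2.5981i) + 5·(3.4641i) = -2.0000+6.9281i
Z[3] = 4·(-5) + 5·(-3) = -35
Z[4] = 4·(-0.5000+2.5981i) + 5·(-3.4641i) = -2.0000-6.9281i
Z[5] = 4·(-3.5000-4.3301i) + 5·(-6.0000-3.4641i) = -44.0000-34.6409i

DFT(4x + 5y) = 4·X + 5·Y = [19, -44.0000+34.6409i, -2.0000+6.9281i, -35, -2.0000-6.9281i, -44.0000-34.6409i]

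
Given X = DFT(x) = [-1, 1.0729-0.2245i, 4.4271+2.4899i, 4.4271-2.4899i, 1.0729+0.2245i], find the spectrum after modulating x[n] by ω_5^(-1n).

Modulation property: DFT(ω_5^(-1n)·x[n]) = X[(k-1) mod 5], so circularly shift X by 1 positions.

X[k-1] = [1.0729+0.2245i, -1, 1.0729-0.2245i, 4.4271+2.4899i, 4.4271-2.4899i]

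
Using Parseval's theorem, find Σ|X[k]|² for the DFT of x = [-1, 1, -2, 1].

Parseval: Σ|x[n]|² = (1/N)Σ|X[k]|², so Σ|X[k]|² = N·Σ|x[n]|² = 4·7.0000

Σ|X[k]|² = N·Σ|x[n]|² = 4·7.0000 = 28.0000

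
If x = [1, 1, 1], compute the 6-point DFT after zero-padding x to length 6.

Original 3-point DFT: [3, 0, 0]
Zero-padded 6-point DFT provides frequency interpolation.

DFT_6([x, 0, ...]) = [3, 1.0000-1.7321i, 0, 1, 0, 1.0000+1.7321i]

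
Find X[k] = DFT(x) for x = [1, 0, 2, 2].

X[k] = Σ(n=0 to 3) x[n] · ω_4^(nk)
where ω_4 = e^(-2πi/4)

Computing each X[k]:
X[0] = 5
X[1] = -1+2i
X[2] = 1
X[3] = -1-2i

X = [5, -1+2i, 1, -1-2i]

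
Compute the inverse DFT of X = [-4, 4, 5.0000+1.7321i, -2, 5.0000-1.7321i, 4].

x[n] = (1/6) Σ(k=0 to 5) X[k] · e^(2πikn/6)

Computing each x[n]:
x[0] = 2
x[1] = -1
x[2] = -2
x[3] = 0
x[4] = -3
x[5] = 0

x = [2, -1, -2, 0, -3, 0]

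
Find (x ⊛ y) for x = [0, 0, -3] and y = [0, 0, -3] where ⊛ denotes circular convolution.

(x ⊛ y)[n] = Σ(m=0 to 2) x[m] · y[(n-m) mod 3]

Computing each output sample:
(x ⊛ y)[0] = 0
(x ⊛ y)[1] = 9
(x ⊛ y)[2] = 0

x ⊛ y = [0, 9, 0]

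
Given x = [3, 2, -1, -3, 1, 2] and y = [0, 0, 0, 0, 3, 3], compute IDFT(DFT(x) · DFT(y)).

(x ⊛ y)[n] = Σ(m=0 to 5) x[m] · y[(n-m) mod 6]

Computing each output sample:
(x ⊛ y)[0] = 3
(x ⊛ y)[1] = -12
(x ⊛ y)[2] = -6
(x ⊛ y)[3] = 9
(x ⊛ y)[4] = 15
(x ⊛ y)[5] = 15

x ⊛ y = [3, -12, -6, 9, 15, 15]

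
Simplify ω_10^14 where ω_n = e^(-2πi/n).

Since ω_10^10 = 1, powers reduce modulo 10.
14 mod 10 = 4
So ω_10^14 = ω_10^4 = e^(-2πi·4/10)

ω_10^14 = ω_10^4 = -0.8090-0.5878i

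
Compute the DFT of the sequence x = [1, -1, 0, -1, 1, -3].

X[k] = Σ(n=0 to 5) x[n] · ω_6^(nk)
where ω_6 = e^(-2πi/6)

Computing each X[k]:
X[0] = -3
X[1] = -0.5000-0.8660i
X[2] = 1.5000-2.5981i
X[3] = 7
X[4] = 1.5000+2.5981i
X[5] = -0.5000+0.8660i

X = [-3, -0.5000-0.8660i, 1.5000-2.5981i, 7, 1.5000+2.5981i, -0.5000+0.8660i]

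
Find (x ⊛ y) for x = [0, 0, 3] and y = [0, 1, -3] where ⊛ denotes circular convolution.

(x ⊛ y)[n] = Σ(m=0 to 2) x[m] · y[(n-m) mod 3]

Computing each output sample:
(x ⊛ y)[0] = 3
(x ⊛ y)[1] = -9
(x ⊛ y)[2] = 0

x ⊛ y = [3, -9, 0]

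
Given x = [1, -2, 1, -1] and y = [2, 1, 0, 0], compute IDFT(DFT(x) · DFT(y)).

(x ⊛ y)[n] = Σ(m=0 to 3) x[m] · y[(n-m) mod 4]

Computing each output sample:
(x ⊛ y)[0] = 1
(x ⊛ y)[1] = -3
(x ⊛ y)[2] = 0
(x ⊛ y)[3] = -1

x ⊛ y = [1, -3, 0, -1]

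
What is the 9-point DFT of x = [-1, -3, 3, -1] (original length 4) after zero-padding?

Original 4-point DFT: [-2, -4+2i, 6, -4-2i]
Zero-padded 9-point DFT provides frequency interpolation.

DFT_9([x, 0, ...]) = [-2, -2.2772-0.1600i, -3.8400+1.0623i, -2.0000+5.1962i, 4.6172+3.8204i, 4.6172-3.8204i, -2.0000-5.1962i, -3.8400-1.0623i, -2.2772+0.1600i]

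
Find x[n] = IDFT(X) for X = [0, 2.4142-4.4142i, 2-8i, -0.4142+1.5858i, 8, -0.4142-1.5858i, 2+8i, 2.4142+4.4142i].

x[n] = (1/8) Σ(k=0 to 7) X[k] · e^(2πikn/8)

Computing each x[n]:
x[0] = 2
x[1] = 2
x[2] = 2
x[3] = -3
x[4] = 1
x[5] = 0
x[6] = -1
x[7] = -3

x = [2, 2, 2, -3, 1, 0, -1, -3]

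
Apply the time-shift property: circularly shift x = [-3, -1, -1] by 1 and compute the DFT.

Time shift by 1: X_shifted[k] = ω_3^(1k) · X[k]
Shifted x = [-1, -3, -1]

DFT(x[n-1]) = [-5, 1.0000+1.7321i, 1.0000-1.7321i]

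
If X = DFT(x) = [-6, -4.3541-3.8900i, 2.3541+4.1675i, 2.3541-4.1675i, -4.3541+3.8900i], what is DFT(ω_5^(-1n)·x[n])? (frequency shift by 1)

Modulation property: DFT(ω_5^(-1n)·x[n]) = X[(k-1) mod 5], so circularly shift X by 1 positions.

X[k-1] = [-4.3541+3.8900i, -6, -4.3541-3.8900i, 2.3541+4.1675i, 2.3541-4.1675i]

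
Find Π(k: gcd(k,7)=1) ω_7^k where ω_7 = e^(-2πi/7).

The primitive 7th roots of unity are ω_7^k for k coprime to 7: k ∈ {1, 2, 3, 4, 5, 6}
Their product equals the constant term of the cyclotomic polynomial Φ_7(x) up to sign.
For n ≥ 3, the product of all primitive nth roots of unity is 1. (For n=1 it is 1; for n=2 it is -1.)

1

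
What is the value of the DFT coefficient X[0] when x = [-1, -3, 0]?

X[0] = Σ(n=0 to 2) x[n] · ω_3^0 = Σ x[n]
= (-1) + (-3) + (0)

X[0] = -4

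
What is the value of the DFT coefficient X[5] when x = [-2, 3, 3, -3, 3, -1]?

X[5] = Σ(n=0 to 5) x[n] · ω_6^(5n) where ω_6 = e^(-2πi/6)
= (-2)·ω_6^0 + (3)·ω_6^5 + (3)·ω_6^10 + (-3)·ω_6^15 + (3)·ω_6^20 + (-1)·ω_6^25

X[5] = -1.0000+3.4641i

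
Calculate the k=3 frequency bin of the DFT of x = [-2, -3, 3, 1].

X[3] = Σ(n=0 to 3) x[n] · ω_4^(3n) where ω_4 = e^(-2πi/4)
= (-2)·ω_4^0 + (-3)·ω_4^3 + (3)·ω_4^6 + (1)·ω_4^9

X[3] = -5-4i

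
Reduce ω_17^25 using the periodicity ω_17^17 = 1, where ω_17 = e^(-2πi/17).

Since ω_17^17 = 1, powers reduce modulo 17.
25 mod 17 = 8
So ω_17^25 = ω_17^8 = e^(-2πi·8/17)

ω_17^25 = ω_17^8 = -0.9830-0.1837i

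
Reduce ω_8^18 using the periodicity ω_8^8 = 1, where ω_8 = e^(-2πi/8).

Since ω_8^8 = 1, powers reduce modulo 8.
18 mod 8 = 2
So ω_8^18 = ω_8^2 = e^(-2πi·2/8)

ω_8^18 = ω_8^2 = -1i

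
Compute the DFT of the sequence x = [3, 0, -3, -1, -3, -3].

X[k] = Σ(n=0 to 5) x[n] · ω_6^(nk)
where ω_6 = e^(-2πi/6)

Computing each X[k]:
X[0] = -7
X[1] = 5.5000-2.5981i
X[2] = 6.5000-2.5981i
X[3] = 1
X[4] = 6.5000+2.5981i
X[5] = 5.5000+2.5981i

X = [-7, 5.5000-2.5981i, 6.5000-2.5981i, 1, 6.5000+2.5981i, 5.5000+2.5981i]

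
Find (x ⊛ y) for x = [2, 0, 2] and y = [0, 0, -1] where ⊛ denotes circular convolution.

(x ⊛ y)[n] = Σ(m=0 to 2) x[m] · y[(n-m) mod 3]

Computing each output sample:
(x ⊛ y)[0] = 0
(x ⊛ y)[1] = -2
(x ⊛ y)[2] = -2

x ⊛ y = [0, -2, -2]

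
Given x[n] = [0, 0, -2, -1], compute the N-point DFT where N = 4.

X[k] = Σ(n=0 to 3) x[n] · ω_4^(nk)
where ω_4 = e^(-2πi/4)

Computing each X[k]:
X[0] = -3
X[1] = 2-1i
X[2] = -1
X[3] = 2+1i

X = [-3, 2-1i, -1, 2+1i]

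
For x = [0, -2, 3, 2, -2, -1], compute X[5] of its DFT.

X[5] = Σ(n=0 to 5) x[n] · ω_6^(5n) where ω_6 = e^(-2πi/6)
= (0)·ω_6^0 + (-2)·ω_6^5 + (3)·ω_6^10 + (2)·ω_6^15 + (-2)·ω_6^20 + (-1)·ω_6^25

X[5] = -4.0000+3.4641i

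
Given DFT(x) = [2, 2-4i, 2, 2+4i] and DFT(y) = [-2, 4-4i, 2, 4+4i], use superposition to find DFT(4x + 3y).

By linearity: DFT(4x + 3y) = 4·DFT(x) + 3·DFT(y)
= 4·[2, 2-4i, 2, 2+4i] + 3·[-2, 4-4i, 2, 4+4i]

Computing element-wise:
Z[0] = 4·(2) + 3·(-2) = 2
Z[1] = 4·(2-4i) + 3·(4-4i) = 20-28i
Z[2] = 4·(2) + 3·(2) = 14
Z[3] = 4·(2+4i) + 3·(4+4i) = 20+28i

DFT(4x + 3y) = 4·X + 3·Y = [2, 20-28i, 14, 20+28i]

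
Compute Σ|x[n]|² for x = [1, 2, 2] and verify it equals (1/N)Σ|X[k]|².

Time domain:
Σ|x[n]|² = |1|² + |2|² + |2|² = 9.0000

Frequency domain:
(1/3)Σ|X[k]|² = (1/3)(|5|² + |-1|² + |-1|²) = (1/3)·27.0000 = 9.0000

Both sides agree, confirming Parseval's theorem.

Σ|x[n]|² = (1/N)Σ|X[k]|² = 9.0000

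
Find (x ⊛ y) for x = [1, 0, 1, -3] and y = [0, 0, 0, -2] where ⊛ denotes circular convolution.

(x ⊛ y)[n] = Σ(m=0 to 3) x[m] · y[(n-m) mod 4]

Computing each output sample:
(x ⊛ y)[0] = 0
(x ⊛ y)[1] = -2
(x ⊛ y)[2] = 6
(x ⊛ y)[3] = -2

x ⊛ y = [0, -2, 6, -2]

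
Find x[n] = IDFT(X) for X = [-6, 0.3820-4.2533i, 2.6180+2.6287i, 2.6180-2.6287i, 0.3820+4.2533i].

x[n] = (1/5) Σ(k=0 to 4) X[k] · e^(2πikn/5)

Computing each x[n]:
x[0] = 0
x[1] = -1
x[2] = 1
x[3] = -3
x[4] = -3

x = [0, -1, 1, -3, -3]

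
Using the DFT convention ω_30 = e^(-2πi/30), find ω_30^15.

ω_30^15 = e^(-2πi·15/30)
= cos(-2π·15/30) + i·sin(-2π·15/30)
= cos(-30π/30) + i·sin(-30π/30)

ω_30^15 = cos(-30π/30) + i·sin(-30π/30) = -1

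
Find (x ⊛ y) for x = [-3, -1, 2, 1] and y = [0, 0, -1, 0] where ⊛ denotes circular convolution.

(x ⊛ y)[n] = Σ(m=0 to 3) x[m] · y[(n-m) mod 4]

Computing each output sample:
(x ⊛ y)[0] = -2
(x ⊛ y)[1] = -1
(x ⊛ y)[2] = 3
(x ⊛ y)[3] = 1

x ⊛ y = [-2, -1, 3, 1]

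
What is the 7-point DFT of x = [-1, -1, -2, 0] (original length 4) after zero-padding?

Original 4-point DFT: [-4, 1+1i, -2, 1-1i]
Zero-padded 7-point DFT provides frequency interpolation.

DFT_7([x, 0, ...]) = [-4, -1.1784+2.7317i, 1.0245+0.1072i, -1.3460-1.1298i, -1.3460+1.1298i, 1.0245-0.1072i, -1.1784-2.7317i]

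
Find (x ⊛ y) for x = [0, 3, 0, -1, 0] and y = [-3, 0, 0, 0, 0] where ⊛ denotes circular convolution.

(x ⊛ y)[n] = Σ(m=0 to 4) x[m] · y[(n-m) mod 5]

Computing each output sample:
(x ⊛ y)[0] = 0
(x ⊛ y)[1] = -9
(x ⊛ y)[2] = 0
(x ⊛ y)[3] = 3
(x ⊛ y)[4] = 0

x ⊛ y = [0, -9, 0, 3, 0]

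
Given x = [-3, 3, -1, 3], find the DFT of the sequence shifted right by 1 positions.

Time shift by 1: X_shifted[k] = ω_4^(1k) · X[k]
Shifted x = [3, -3, 3, -1]

DFT(x[n-1]) = [2, 2i, 10, -2i]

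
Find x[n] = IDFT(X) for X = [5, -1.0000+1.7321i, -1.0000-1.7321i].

x[n] = (1/3) Σ(k=0 to 2) X[k] · e^(2πikn/3)

Computing each x[n]:
x[0] = 1
x[1] = 1
x[2] = 3

x = [1, 1, 3]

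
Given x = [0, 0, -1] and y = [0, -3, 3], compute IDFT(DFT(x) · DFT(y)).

(x ⊛ y)[n] = Σ(m=0 to 2) x[m] · y[(n-m) mod 3]

Computing each output sample:
(x ⊛ y)[0] = 3
(x ⊛ y)[1] = -3
(x ⊛ y)[2] = 0

x ⊛ y = [3, -3, 0]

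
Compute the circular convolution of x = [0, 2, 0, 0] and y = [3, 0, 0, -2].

(x ⊛ y)[n] = Σ(m=0 to 3) x[m] · y[(n-m) mod 4]

Computing each output sample:
(x ⊛ y)[0] = -4
(x ⊛ y)[1] = 6
(x ⊛ y)[2] = 0
(x ⊛ y)[3] = 0

x ⊛ y = [-4, 6, 0, 0]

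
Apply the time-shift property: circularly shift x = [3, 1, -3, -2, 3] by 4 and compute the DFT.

Time shift by 4: X_shifted[k] = ω_5^(4k) · X[k]
Shifted x = [1, -3, -2, 3, 3]

DFT(x[n-4]) = [2, 0.1910+8.6453i, 1.3090-1.2286i, 1.3090+1.2286i, 0.1910-8.6453i]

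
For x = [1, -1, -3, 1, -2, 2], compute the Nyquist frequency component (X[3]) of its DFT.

X[3] = Σ(n=0 to 5) x[n] · ω_6^(3n) where ω_6 = e^(-2πi/6)
= (1)·ω_6^0 + (-1)·ω_6^3 + (-3)·ω_6^6 + (1)·ω_6^9 + (-2)·ω_6^12 + (2)·ω_6^15

X[3] = -6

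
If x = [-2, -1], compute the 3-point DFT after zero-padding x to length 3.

Original 2-point DFT: [-3, -1]
Zero-padded 3-point DFT provides frequency interpolation.

DFT_3([x, 0, ...]) = [-3, -1.5000+0.8660i, -1.5000-0.8660i]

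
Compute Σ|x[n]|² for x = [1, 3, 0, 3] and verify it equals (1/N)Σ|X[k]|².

Time domain:
Σ|x[n]|² = |1|² + |3|² + |0|² + |3|² = 19.0000

Frequency domain:
(1/4)Σ|X[k]|² = (1/4)(|7|² + |1|² + |-5|² + |1|²) = (1/4)·76.0000 = 19.0000

Both sides agree, confirming Parseval's theorem.

Σ|x[n]|² = (1/N)Σ|X[k]|² = 19.0000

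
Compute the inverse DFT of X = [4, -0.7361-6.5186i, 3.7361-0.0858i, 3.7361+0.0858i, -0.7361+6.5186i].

x[n] = (1/5) Σ(k=0 to 4) X[k] · e^(2πikn/5)

Computing each x[n]:
x[0] = 2
x[1] = 2
x[2] = 3
x[3] = 0
x[4] = -3

x = [2, 2, 3, 0, -3]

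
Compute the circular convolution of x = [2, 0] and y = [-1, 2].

(x ⊛ y)[n] = Σ(m=0 to 1) x[m] · y[(n-m) mod 2]

Computing each output sample:
(x ⊛ y)[0] = -2
(x ⊛ y)[1] = 4

x ⊛ y = [-2, 4]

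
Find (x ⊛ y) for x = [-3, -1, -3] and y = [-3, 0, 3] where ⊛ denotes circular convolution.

(x ⊛ y)[n] = Σ(m=0 to 2) x[m] · y[(n-m) mod 3]

Computing each output sample:
(x ⊛ y)[0] = 6
(x ⊛ y)[1] = -6
(x ⊛ y)[2] = 0

x ⊛ y = [6, -6, 0]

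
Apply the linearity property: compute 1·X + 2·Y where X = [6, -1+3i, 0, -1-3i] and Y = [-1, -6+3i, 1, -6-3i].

By linearity: DFT(1x + 2y) = 1·DFT(x) + 2·DFT(y)
= 1·[6, -1+3i, 0, -1-3i] + 2·[-1, -6+3i, 1, -6-3i]

Computing element-wise:
Z[0] = 1·(6) + 2·(-1) = 4
Z[1] = 1·(-1+3i) + 2·(-6+3i) = -13+9i
Z[2] = 1·(0) + 2·(1) = 2
Z[3] = 1·(-1-3i) + 2·(-6-3i) = -13-9i

DFT(1x + 2y) = 1·X + 2·Y = [4, -13+9i, 2, -13-9i]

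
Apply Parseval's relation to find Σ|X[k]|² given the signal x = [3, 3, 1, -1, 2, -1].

Parseval: Σ|x[n]|² = (1/N)Σ|X[k]|², so Σ|X[k]|² = N·Σ|x[n]|² = 6·25.0000

Σ|X[k]|² = N·Σ|x[n]|² = 6·25.0000 = 150.0000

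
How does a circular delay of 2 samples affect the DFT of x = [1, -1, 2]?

Time shift by 2: X_shifted[k] = ω_3^(2k) · X[k]
Shifted x = [-1, 2, 1]

DFT(x[n-2]) = [2, -2.5000-0.8660i, -2.5000+0.8660i]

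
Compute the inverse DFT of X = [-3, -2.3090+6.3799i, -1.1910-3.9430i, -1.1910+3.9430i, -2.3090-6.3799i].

x[n] = (1/5) Σ(k=0 to 4) X[k] · e^(2πikn/5)

Computing each x[n]:
x[0] = -2
x[1] = -2
x[2] = -3
x[3] = 3
x[4] = 1

x = [-2, -2, -3, 3, 1]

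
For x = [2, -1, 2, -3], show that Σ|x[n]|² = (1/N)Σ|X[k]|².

Time domain:
Σ|x[n]|² = |2|² + |-1|² + |2|² + |-3|² = 18.0000

Frequency domain:
(1/4)Σ|X[k]|² = (1/4)(|0|² + |-2i|² + |8|² + |2i|²) = (1/4)·72.0000 = 18.0000

Both sides agree, confirming Parseval's theorem.

Σ|x[n]|² = (1/N)Σ|X[k]|² = 18.0000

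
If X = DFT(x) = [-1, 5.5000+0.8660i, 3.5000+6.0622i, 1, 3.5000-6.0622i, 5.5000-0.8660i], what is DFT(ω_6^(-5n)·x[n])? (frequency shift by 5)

Modulation property: DFT(ω_6^(-5n)·x[n]) = X[(k-5) mod 6], so circularly shift X by 5 positions.

X[k-5] = [5.5000+0.8660i, 3.5000+6.0622i, 1, 3.5000-6.0622i, 5.5000-0.8660i, -1]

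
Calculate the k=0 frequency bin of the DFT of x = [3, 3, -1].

X[0] = Σ(n=0 to 2) x[n] · ω_3^0 = Σ x[n]
= (3) + (3) + (-1)

X[0] = 5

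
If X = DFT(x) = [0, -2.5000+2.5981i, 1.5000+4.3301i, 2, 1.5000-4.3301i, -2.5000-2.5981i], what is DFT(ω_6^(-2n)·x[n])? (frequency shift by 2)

Modulation property: DFT(ω_6^(-2n)·x[n]) = X[(k-2) mod 6], so circularly shift X by 2 positions.

X[k-2] = [1.5000-4.3301i, -2.5000-2.5981i, 0, -2.5000+2.5981i, 1.5000+4.3301i, 2]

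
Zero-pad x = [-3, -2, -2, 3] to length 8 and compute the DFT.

Original 4-point DFT: [-4, -1+5i, -6, -1-5i]
Zero-padded 8-point DFT provides frequency interpolation.

DFT_8([x, 0, ...]) = [-4, -6.5355+1.2929i, -1+5i, 0.5355-2.7071i, -6, 0.5355+2.7071i, -1-5i, -6.5355-1.2929i]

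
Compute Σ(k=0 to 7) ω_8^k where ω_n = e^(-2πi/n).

Sum of all nth roots of unity equals 0 for n > 1 (geometric series with r ≠ 1).

0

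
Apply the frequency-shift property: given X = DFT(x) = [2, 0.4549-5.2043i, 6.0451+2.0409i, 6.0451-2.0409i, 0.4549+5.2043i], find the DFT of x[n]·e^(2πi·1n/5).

Modulation property: DFT(ω_5^(-1n)·x[n]) = X[(k-1) mod 5], so circularly shift X by 1 positions.

X[k-1] = [0.4549+5.2043i, 2, 0.4549-5.2043i, 6.0451+2.0409i, 6.0451-2.0409i]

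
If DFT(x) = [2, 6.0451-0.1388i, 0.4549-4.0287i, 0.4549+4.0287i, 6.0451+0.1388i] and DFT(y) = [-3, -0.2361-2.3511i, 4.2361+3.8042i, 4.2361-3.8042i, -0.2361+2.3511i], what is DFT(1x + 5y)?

By linearity: DFT(1x + 5y) = 1·DFT(x) + 5·DFT(y)
= 1·[2, 6.0451-0.1388i, 0.4549-4.0287i, 0.4549+4.0287i, 6.0451+0.1388i] + 5·[-3, -0.2361-2.3511i, 4.2361+3.8042i, 4.2361-3.8042i, -0.2361+2.3511i]

Computing element-wise:
Z[0] = 1·(2) + 5·(-3) = -13
Z[1] = 1·(6.0451-0.1388i) + 5·(-0.2361-2.3511i) = 4.8646-11.8943i
Z[2] = 1·(0.4549-4.0287i) + 5·(4.2361+3.8042i) = 21.6354+14.9923i
Z[3] = 1·(0.4549+4.0287i) + 5·(4.2361-3.8042i) = 21.6354-14.9923i
Z[4] = 1·(6.0451+0.1388i) + 5·(-0.2361+2.3511i) = 4.8646+11.8943i

DFT(1x + 5y) = 1·X + 5·Y = [-13, 4.8646-11.8943i, 21.6354+14.9923i, 21.6354-14.9923i, 4.8646+11.8943i]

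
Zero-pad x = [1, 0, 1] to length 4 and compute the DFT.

Original 3-point DFT: [2, 0.5000+0.8660i, 0.5000-0.8660i]
Zero-padded 4-point DFT provides frequency interpolation.

DFT_4([x, 0, ...]) = [2, 0, 2, 0]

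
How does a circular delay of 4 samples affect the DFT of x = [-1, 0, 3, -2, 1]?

Time shift by 4: X_shifted[k] = ω_5^(4k) · X[k]
Shifted x = [0, 3, -2, 1, -1]

DFT(x[n-4]) = [1, 1.4271-2.0409i, -1.9271-5.2043i, -1.9271+5.2043i, 1.4271+2.0409i]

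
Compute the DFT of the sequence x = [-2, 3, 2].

X[k] = Σ(n=0 to 2) x[n] · ω_3^(nk)
where ω_3 = e^(-2πi/3)

Computing each X[k]:
X[0] = 3
X[1] = -4.5000-0.8660i
X[2] = -4.5000+0.8660i

X = [3, -4.5000-0.8660i, -4.5000+0.8660i]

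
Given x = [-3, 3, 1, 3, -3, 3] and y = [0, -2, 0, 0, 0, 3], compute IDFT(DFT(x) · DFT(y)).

(x ⊛ y)[n] = Σ(m=0 to 5) x[m] · y[(n-m) mod 6]

Computing each output sample:
(x ⊛ y)[0] = 3
(x ⊛ y)[1] = 9
(x ⊛ y)[2] = 3
(x ⊛ y)[3] = -11
(x ⊛ y)[4] = 3
(x ⊛ y)[5] = -3

x ⊛ y = [3, 9, 3, -11, 3, -3]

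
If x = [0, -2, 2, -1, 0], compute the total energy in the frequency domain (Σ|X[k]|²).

Parseval: Σ|x[n]|² = (1/N)Σ|X[k]|², so Σ|X[k]|² = N·Σ|x[n]|² = 5·9.0000

Σ|X[k]|² = N·Σ|x[n]|² = 5·9.0000 = 45.0000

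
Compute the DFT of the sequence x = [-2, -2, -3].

X[k] = Σ(n=0 to 2) x[n] · ω_3^(nk)
where ω_3 = e^(-2πi/3)

Computing each X[k]:
X[0] = -7
X[1] = 0.5000-0.8660i
X[2] = 0.5000+0.8660i

X = [-7, 0.5000-0.8660i, 0.5000+0.8660i]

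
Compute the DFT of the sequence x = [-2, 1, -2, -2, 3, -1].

X[k] = Σ(n=0 to 5) x[n] · ω_6^(nk)
where ω_6 = e^(-2πi/6)

Computing each X[k]:
X[0] = -3
X[1] = -0.5000+2.5981i
X[2] = -4.5000-6.0622i
X[3] = 1
X[4] = -4.5000+6.0622i
X[5] = -0.5000-2.5981i

X = [-3, -0.5000+2.5981i, -4.5000-6.0622i, 1, -4.5000+6.0622i, -0.5000-2.5981i]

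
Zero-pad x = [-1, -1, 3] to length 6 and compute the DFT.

Original 3-point DFT: [1, -2.0000+3.4641i, -2.0000-3.4641i]
Zero-padded 6-point DFT provides frequency interpolation.

DFT_6([x, 0, ...]) = [1, -3.0000-1.7321i, -2.0000+3.4641i, 3, -2.0000-3.4641i, -3.0000+1.7321i]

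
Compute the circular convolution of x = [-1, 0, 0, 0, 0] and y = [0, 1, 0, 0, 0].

(x ⊛ y)[n] = Σ(m=0 to 4) x[m] · y[(n-m) mod 5]

Computing each output sample:
(x ⊛ y)[0] = 0
(x ⊛ y)[1] = -1
(x ⊛ y)[2] = 0
(x ⊛ y)[3] = 0
(x ⊛ y)[4] = 0

x ⊛ y = [0, -1, 0, 0, 0]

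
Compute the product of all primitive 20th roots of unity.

The primitive 20th roots of unity are ω_20^k for k coprime to 20: k ∈ {1, 3, 7, 9, 11, 13, 17, 19}
Their product equals the constant term of the cyclotomic polynomial Φ_20(x) up to sign.
For n ≥ 3, the product of all primitive nth roots of unity is 1. (For n=1 it is 1; for n=2 it is -1.)

1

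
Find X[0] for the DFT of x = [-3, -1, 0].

X[0] = Σ(n=0 to 2) x[n] · ω_3^0 = Σ x[n]
= (-3) + (-1) + (0)

X[0] = -4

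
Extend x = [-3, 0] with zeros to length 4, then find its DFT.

Original 2-point DFT: [-3, -3]
Zero-padded 4-point DFT provides frequency interpolation.

DFT_4([x, 0, ...]) = [-3, -3, -3, -3]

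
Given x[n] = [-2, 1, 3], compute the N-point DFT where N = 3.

X[k] = Σ(n=0 to 2) x[n] · ω_3^(nk)
where ω_3 = e^(-2πi/3)

Computing each X[k]:
X[0] = 2
X[1] = -4.0000+1.7321i
X[2] = -4.0000-1.7321i

X = [2, -4.0000+1.7321i, -4.0000-1.7321i]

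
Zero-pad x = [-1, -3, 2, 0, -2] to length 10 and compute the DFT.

Original 5-point DFT: [-4, -4.1631-0.2245i, 3.6631+2.4899i, 3.6631-2.4899i, -4.1631+0.2245i]
Zero-padded 10-point DFT provides frequency interpolation.

DFT_10([x, 0, ...]) = [-4, -1.1910+1.0368i, -4.1631-0.2245i, -2.3090+5.9309i, 3.6631+2.4899i, 2, 3.6631-2.4899i, -2.3090-5.9309i, -4.1631+0.2245i, -1.1910-1.0368i]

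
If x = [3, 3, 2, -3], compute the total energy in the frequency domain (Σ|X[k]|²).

Parseval: Σ|x[n]|² = (1/N)Σ|X[k]|², so Σ|X[k]|² = N·Σ|x[n]|² = 4·31.0000

Σ|X[k]|² = N·Σ|x[n]|² = 4·31.0000 = 124.0000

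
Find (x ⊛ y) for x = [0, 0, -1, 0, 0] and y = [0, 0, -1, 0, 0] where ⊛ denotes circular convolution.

(x ⊛ y)[n] = Σ(m=0 to 4) x[m] · y[(n-m) mod 5]

Computing each output sample:
(x ⊛ y)[0] = 0
(x ⊛ y)[1] = 0
(x ⊛ y)[2] = 0
(x ⊛ y)[3] = 0
(x ⊛ y)[4] = 1

x ⊛ y = [0, 0, 0, 0, 1]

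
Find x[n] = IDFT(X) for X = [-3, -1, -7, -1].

x[n] = (1/4) Σ(k=0 to 3) X[k] · e^(2πikn/4)

Computing each x[n]:
x[0] = -3
x[1] = 1
x[2] = -2
x[3] = 1

x = [-3, 1, -2, 1]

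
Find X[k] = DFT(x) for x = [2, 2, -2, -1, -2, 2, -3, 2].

X[k] = Σ(n=0 to 7) x[n] · ω_8^(nk)
where ω_8 = e^(-2πi/8)

Computing each X[k]:
X[0] = 0
X[1] = 6.1213+1.1213i
X[2] = 5-3i
X[3] = 1.8787+3.1213i
X[4] = -10
X[5] = 1.8787-3.1213i
X[6] = 5+3i
X[7] = 6.1213-1.1213i

X = [0, 6.1213+1.1213i, 5-3i, 1.8787+3.1213i, -10, 1.8787-3.1213i, 5+3i, 6.1213-1.1213i]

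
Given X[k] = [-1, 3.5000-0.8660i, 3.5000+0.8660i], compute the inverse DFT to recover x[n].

x[n] = (1/3) Σ(k=0 to 2) X[k] · e^(2πikn/3)

Computing each x[n]:
x[0] = 2
x[1] = -1
x[2] = -2

x = [2, -1, -2]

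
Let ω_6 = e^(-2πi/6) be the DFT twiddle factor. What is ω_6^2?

ω_6^2 = e^(-2πi·2/6)
= cos(-2π·2/6) + i·sin(-2π·2/6)
= cos(-4π/6) + i·sin(-4π/6)

ω_6^2 = cos(-4π/6) + i·sin(-4π/6) = -0.5000-0.8660i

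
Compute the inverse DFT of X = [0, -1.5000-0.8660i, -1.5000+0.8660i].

x[n] = (1/3) Σ(k=0 to 2) X[k] · e^(2πikn/3)

Computing each x[n]:
x[0] = -1
x[1] = 1
x[2] = 0

x = [-1, 1, 0]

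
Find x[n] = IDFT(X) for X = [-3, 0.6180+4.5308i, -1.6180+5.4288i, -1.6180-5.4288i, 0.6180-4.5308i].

x[n] = (1/5) Σ(k=0 to 4) X[k] · e^(2πikn/5)

Computing each x[n]:
x[0] = -1
x[1] = -3
x[2] = 0
x[3] = -2
x[4] = 3

x = [-1, -3, 0, -2, 3]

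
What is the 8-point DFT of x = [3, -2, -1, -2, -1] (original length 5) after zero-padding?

Original 5-point DFT: [-3, 4.5000+0.3633i, 4.5000+1.5388i, 4.5000-1.5388i, 4.5000-0.3633i]
Zero-padded 8-point DFT provides frequency interpolation.

DFT_8([x, 0, ...]) = [-3, 4.0000+3.8284i, 3, 4.0000+1.8284i, 5, 4.0000-1.8284i, 3, 4.0000-3.8284i]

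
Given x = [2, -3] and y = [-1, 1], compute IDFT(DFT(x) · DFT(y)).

(x ⊛ y)[n] = Σ(m=0 to 1) x[m] · y[(n-m) mod 2]

Computing each output sample:
(x ⊛ y)[0] = -5
(x ⊛ y)[1] = 5

x ⊛ y = [-5, 5]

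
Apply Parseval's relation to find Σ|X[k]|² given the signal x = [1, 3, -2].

Parseval: Σ|x[n]|² = (1/N)Σ|X[k]|², so Σ|X[k]|² = N·Σ|x[n]|² = 3·14.0000

Σ|X[k]|² = N·Σ|x[n]|² = 3·14.0000 = 42.0000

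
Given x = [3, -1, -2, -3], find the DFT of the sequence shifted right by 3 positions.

Time shift by 3: X_shifted[k] = ω_4^(3k) · X[k]
Shifted x = [-1, -2, -3, 3]

DFT(x[n-3]) = [-3, 2+5i, -5, 2-5i]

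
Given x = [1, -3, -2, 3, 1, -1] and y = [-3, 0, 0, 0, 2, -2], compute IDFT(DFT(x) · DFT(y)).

(x ⊛ y)[n] = Σ(m=0 to 5) x[m] · y[(n-m) mod 6]

Computing each output sample:
(x ⊛ y)[0] = -1
(x ⊛ y)[1] = 19
(x ⊛ y)[2] = 2
(x ⊛ y)[3] = -13
(x ⊛ y)[4] = 1
(x ⊛ y)[5] = -5

x ⊛ y = [-1, 19, 2, -13, 1, -5]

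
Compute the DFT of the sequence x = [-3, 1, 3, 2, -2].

X[k] = Σ(n=0 to 4) x[n] · ω_5^(nk)
where ω_5 = e^(-2πi/5)

Computing each X[k]:
X[0] = 1
X[1] = -7.3541-3.4410i
X[2] = -0.6459-0.8123i
X[3] = -0.6459+0.8123i
X[4] = -7.3541+3.4410i

X = [1, -7.3541-3.4410i, -0.6459-0.8123i, -0.6459+0.8123i, -7.3541+3.4410i]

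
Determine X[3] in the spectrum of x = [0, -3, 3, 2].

X[3] = Σ(n=0 to 3) x[n] · ω_4^(3n) where ω_4 = e^(-2πi/4)
= (0)·ω_4^0 + (-3)·ω_4^3 + (3)·ω_4^6 + (2)·ω_4^9

X[3] = -3-5i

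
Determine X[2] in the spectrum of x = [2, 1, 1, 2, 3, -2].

X[2] = Σ(n=0 to 5) x[n] · ω_6^(2n) where ω_6 = e^(-2πi/6)
= (2)·ω_6^0 + (1)·ω_6^2 + (1)·ω_6^4 + (2)·ω_6^6 + (3)·ω_6^8 + (-2)·ω_6^10

X[2] = 2.5000-4.3301i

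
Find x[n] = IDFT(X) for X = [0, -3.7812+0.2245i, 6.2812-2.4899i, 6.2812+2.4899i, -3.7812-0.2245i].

x[n] = (1/5) Σ(k=0 to 4) X[k] · e^(2πikn/5)

Computing each x[n]:
x[0] = 1
x[1] = -2
x[2] = 1
x[3] = 3
x[4] = -3

x = [1, -2, 1, 3, -3]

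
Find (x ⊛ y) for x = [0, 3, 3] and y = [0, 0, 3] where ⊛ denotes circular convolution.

(x ⊛ y)[n] = Σ(m=0 to 2) x[m] · y[(n-m) mod 3]

Computing each output sample:
(x ⊛ y)[0] = 9
(x ⊛ y)[1] = 9
(x ⊛ y)[2] = 0

x ⊛ y = [9, 9, 0]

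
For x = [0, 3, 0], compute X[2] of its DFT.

X[2] = Σ(n=0 to 2) x[n] · ω_3^(2n) where ω_3 = e^(-2πi/3)
= (0)·ω_3^0 + (3)·ω_3^2 + (0)·ω_3^4

X[2] = -1.5000+2.5981i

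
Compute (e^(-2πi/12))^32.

Since ω_12^12 = 1, powers reduce modulo 12.
32 mod 12 = 8
So ω_12^32 = ω_12^8 = e^(-2πi·8/12)

ω_12^32 = ω_12^8 = -0.5000+0.8660i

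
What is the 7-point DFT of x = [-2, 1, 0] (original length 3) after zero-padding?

Original 3-point DFT: [-1, -2.5000-0.8660i, -2.5000+0.8660i]
Zero-padded 7-point DFT provides frequency interpolation.

DFT_7([x, 0, ...]) = [-1, -1.3765-0.7818i, -2.2225-0.9749i, -2.9010-0.4339i, -2.9010+0.4339i, -2.2225+0.9749i, -1.3765+0.7818i]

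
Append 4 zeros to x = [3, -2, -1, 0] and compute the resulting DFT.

Original 4-point DFT: [0, 4+2i, 4, 4-2i]
Zero-padded 8-point DFT provides frequency interpolation.

DFT_8([x, 0, ...]) = [0, 1.5858+2.4142i, 4+2i, 4.4142+0.4142i, 4, 4.4142-0.4142i, 4-2i, 1.5858-2.4142i]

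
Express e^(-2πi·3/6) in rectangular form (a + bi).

ω_6^3 = e^(-2πi·3/6)
= cos(-2π·3/6) + i·sin(-2π·3/6)
= cos(-6π/6) + i·sin(-6π/6)

ω_6^3 = cos(-6π/6) + i·sin(-6π/6) = -1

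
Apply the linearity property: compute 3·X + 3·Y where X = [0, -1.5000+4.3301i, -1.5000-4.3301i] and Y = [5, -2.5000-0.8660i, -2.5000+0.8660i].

By linearity: DFT(3x + 3y) = 3·DFT(x) + 3·DFT(y)
= 3·[0, -1.5000+4.3301i, -1.5000-4.3301i] + 3·[5, -2.5000-0.8660i, -2.5000+0.8660i]

Computing element-wise:
Z[0] = 3·(0) + 3·(5) = 15
Z[1] = 3·(-1.5000+4.3301i) + 3·(-2.5000-0.8660i) = -12.0000+10.3923i
Z[2] = 3·(-1.5000-4.3301i) + 3·(-2.5000+0.8660i) = -12.0000-10.3923i

DFT(3x + 3y) = 3·X + 3·Y = [15, -12.0000+10.3923i, -12.0000-10.3923i]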